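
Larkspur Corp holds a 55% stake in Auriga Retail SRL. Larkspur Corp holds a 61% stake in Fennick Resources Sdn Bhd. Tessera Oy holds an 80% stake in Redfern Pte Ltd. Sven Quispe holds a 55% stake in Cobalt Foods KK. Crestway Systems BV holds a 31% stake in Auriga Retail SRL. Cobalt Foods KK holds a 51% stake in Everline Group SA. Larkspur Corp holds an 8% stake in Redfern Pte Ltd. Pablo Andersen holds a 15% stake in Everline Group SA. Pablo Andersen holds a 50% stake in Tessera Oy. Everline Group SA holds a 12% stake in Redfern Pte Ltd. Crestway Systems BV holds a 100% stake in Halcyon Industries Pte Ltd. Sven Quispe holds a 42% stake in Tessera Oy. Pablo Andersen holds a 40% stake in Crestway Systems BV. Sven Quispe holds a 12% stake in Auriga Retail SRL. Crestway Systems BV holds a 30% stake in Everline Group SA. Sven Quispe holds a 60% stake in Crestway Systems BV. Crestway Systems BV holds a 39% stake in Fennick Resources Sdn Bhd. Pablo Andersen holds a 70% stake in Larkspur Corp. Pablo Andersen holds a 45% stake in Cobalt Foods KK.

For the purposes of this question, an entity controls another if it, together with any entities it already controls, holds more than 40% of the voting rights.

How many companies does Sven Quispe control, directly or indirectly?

Sven holds 60% of Crestway, so Sven controls Crestway.
Sven holds 55% of Cobalt, so Sven controls Cobalt.
Sven holds 42% of Tessera, so Sven controls Tessera.
Crestway and Cobalt together hold 30% + 51% = 81% of Everline, so Sven controls Everline.
Crestway holds 100% of Halcyon, so Sven controls Halcyon.
Everline and Tessera together hold 12% + 80% = 92% of Redfern, so Sven controls Redfern.
Sven and Crestway together hold 12% + 31% = 43% of Auriga, so Sven controls Auriga.
No other company's threshold is met.
Sven controls 7 companies.

7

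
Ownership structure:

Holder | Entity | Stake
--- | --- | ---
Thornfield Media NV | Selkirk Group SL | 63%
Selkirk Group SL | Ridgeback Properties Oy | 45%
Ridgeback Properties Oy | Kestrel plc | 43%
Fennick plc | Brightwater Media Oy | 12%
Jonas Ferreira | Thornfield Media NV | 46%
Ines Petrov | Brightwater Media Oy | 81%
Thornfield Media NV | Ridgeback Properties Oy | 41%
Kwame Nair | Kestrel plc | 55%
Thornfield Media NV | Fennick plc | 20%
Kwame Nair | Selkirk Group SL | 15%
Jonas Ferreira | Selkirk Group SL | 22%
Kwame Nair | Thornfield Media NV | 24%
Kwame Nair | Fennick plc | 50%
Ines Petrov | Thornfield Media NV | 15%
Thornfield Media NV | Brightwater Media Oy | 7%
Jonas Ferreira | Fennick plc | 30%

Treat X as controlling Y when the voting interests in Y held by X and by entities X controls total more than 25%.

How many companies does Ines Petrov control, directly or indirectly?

1

Ines holds 81% of Brightwater, so Ines controls Brightwater.
No other company's threshold is met.
Ines controls 1 company.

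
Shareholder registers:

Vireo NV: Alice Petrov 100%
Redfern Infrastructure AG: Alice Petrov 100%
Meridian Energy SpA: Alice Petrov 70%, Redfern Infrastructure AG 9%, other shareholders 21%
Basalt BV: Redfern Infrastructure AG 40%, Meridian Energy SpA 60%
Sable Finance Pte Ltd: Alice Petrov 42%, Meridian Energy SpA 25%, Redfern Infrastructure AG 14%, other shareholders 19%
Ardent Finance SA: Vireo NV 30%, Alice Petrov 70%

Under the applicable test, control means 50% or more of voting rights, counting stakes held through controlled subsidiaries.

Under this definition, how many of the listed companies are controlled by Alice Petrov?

Alice holds 100% of Vireo, so Alice controls Vireo.
Alice holds 100% of Redfern, so Alice controls Redfern.
Alice and Redfern together hold 70% + 9% = 79% of Meridian, so Alice controls Meridian.
Redfern and Meridian together hold 40% + 60% = 100% of Basalt, so Alice controls Basalt.
Alice and Meridian and Redfern together hold 42% + 25% + 14% = 81% of Sable, so Alice controls Sable.
Vireo and Alice together hold 30% + 70% = 100% of Ardent, so Alice controls Ardent.
Alice controls 6 companies.

6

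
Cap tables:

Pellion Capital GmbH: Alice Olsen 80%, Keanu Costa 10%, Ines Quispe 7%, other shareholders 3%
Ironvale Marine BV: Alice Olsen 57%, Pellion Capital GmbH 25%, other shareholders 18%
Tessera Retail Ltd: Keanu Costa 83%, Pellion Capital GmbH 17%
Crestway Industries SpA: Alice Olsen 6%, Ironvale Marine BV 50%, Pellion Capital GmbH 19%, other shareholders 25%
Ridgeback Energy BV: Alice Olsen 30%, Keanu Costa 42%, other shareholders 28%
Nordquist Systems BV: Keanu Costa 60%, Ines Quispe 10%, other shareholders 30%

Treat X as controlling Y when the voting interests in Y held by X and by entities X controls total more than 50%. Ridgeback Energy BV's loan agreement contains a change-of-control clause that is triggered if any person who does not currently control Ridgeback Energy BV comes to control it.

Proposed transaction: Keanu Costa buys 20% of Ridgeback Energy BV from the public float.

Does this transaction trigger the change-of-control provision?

The purchase changes only Keanu's holdings, so Keanu is the only person who could newly come to control Ridgeback.
Keanu holds 83% of Tessera, so Keanu controls Tessera.
Keanu holds 60% of Nordquist, so Keanu controls Nordquist.
In Ridgeback, Keanu's side holds only 42%, not > 50%.
So before the transaction, Keanu does not control Ridgeback.
After the purchase, Keanu's direct stake in Ridgeback rises to 42% + 20% = 62%.
Keanu holds 62% of Ridgeback, so Keanu controls Ridgeback.
Keanu did not control Ridgeback before and does after, so the clause is triggered.

Yes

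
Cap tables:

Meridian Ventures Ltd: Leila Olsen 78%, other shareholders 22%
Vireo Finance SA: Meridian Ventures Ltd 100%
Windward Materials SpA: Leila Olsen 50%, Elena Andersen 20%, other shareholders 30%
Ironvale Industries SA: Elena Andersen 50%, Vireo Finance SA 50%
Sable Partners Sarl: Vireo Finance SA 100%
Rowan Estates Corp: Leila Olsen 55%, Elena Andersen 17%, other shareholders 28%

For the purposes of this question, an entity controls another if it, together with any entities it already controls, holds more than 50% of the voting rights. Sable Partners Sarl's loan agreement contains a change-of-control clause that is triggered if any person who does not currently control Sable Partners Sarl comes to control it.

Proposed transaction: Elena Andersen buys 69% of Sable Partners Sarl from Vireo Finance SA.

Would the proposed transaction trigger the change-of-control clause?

The purchase adds only to Elena's holdings (Vireo's stake shrinks), so Elena is the only person who could newly come to control Sable.
Elena's largest direct stake is 50% in Ironvale, which does not meet the threshold, so Elena controls no company.
Neither Elena nor any entity Elena controls holds any voting interest in Sable.
So before the transaction, Elena does not control Sable.
After the purchase, Elena holds 69% of Sable directly, and Vireo's stake falls to 31%.
Elena holds 69% of Sable, so Elena controls Sable.
Elena did not control Sable before and does after, so the clause is triggered.

Yes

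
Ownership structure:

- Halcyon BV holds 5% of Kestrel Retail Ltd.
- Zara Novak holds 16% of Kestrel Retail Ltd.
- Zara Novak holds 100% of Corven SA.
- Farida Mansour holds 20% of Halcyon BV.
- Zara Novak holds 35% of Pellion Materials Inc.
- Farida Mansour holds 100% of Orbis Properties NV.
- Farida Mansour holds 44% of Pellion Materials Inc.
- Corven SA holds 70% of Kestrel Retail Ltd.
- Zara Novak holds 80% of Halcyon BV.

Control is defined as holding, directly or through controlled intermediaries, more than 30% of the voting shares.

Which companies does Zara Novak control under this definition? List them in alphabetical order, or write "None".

Corven SA, Halcyon BV, Kestrel Retail Ltd, Pellion Materials Inc

Zara holds 35% of Pellion, so Zara controls Pellion.
Zara holds 80% of Halcyon, so Zara controls Halcyon.
Zara holds 100% of Corven, so Zara controls Corven.
Zara and Corven and Halcyon together hold 16% + 70% + 5% = 91% of Kestrel, so Zara controls Kestrel.
No other company's threshold is met.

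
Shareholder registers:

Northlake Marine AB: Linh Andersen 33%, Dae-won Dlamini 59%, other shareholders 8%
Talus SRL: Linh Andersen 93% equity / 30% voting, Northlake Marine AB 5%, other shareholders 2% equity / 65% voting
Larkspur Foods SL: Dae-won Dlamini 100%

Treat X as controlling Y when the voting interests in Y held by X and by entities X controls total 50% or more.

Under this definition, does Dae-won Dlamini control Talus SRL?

No

Dae-won holds 59% of Northlake, so Dae-won controls Northlake.
Dae-won holds 100% of Larkspur, so Dae-won controls Larkspur.
In Talus, Dae-won's side holds only 5%, not ≥ 50%.
So Dae-won does not control Talus.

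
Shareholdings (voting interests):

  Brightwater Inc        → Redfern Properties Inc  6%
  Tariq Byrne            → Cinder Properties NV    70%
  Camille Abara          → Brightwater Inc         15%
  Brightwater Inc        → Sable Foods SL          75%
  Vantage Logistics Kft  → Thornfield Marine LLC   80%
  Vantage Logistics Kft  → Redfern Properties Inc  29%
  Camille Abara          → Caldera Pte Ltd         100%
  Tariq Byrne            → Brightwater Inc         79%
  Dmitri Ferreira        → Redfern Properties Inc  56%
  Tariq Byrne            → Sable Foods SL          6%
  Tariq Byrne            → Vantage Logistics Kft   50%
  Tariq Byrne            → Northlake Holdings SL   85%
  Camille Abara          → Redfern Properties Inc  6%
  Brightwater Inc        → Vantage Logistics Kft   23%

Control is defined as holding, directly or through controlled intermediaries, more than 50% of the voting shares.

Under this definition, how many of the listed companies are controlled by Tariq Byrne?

Tariq holds 70% of Cinder, so Tariq controls Cinder.
Tariq holds 79% of Brightwater, so Tariq controls Brightwater.
Tariq and Brightwater together hold 50% + 23% = 73% of Vantage, so Tariq controls Vantage.
Brightwater and Tariq together hold 75% + 6% = 81% of Sable, so Tariq controls Sable.
Tariq holds 85% of Northlake, so Tariq controls Northlake.
Vantage holds 80% of Thornfield, so Tariq controls Thornfield.
No other company's threshold is met.
Tariq controls 6 companies.

6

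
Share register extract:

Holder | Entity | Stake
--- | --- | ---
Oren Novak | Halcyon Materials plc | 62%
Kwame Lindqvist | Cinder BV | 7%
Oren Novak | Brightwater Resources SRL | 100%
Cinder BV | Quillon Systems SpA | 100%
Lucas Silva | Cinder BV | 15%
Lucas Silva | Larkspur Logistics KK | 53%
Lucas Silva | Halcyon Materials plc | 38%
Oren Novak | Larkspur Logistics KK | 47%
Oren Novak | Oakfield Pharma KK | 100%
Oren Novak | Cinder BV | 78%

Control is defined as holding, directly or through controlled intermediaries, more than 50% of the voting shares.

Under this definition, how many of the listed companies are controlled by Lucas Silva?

Lucas holds 53% of Larkspur, so Lucas controls Larkspur.
No other company's threshold is met.
Lucas controls 1 company.

1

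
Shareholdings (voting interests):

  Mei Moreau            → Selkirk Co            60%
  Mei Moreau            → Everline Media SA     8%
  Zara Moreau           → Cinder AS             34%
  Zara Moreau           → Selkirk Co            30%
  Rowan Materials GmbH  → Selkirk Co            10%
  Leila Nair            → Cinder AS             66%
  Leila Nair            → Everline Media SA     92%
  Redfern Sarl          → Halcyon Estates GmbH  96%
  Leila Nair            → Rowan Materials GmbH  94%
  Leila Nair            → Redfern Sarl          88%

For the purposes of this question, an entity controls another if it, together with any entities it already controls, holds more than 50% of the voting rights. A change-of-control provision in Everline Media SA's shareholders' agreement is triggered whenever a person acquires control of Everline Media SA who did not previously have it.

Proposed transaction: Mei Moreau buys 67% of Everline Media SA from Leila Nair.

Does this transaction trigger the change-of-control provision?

Yes

The purchase adds only to Mei's holdings (Leila's stake shrinks), so Mei is the only person who could newly come to control Everline.
Mei holds 60% of Selkirk, so Mei controls Selkirk.
In Everline, Mei's side holds only 8%, not > 50%.
So before the transaction, Mei does not control Everline.
After the purchase, Mei's direct stake in Everline rises to 8% + 67% = 75%, and Leila's stake falls to 25%.
Mei holds 75% of Everline, so Mei controls Everline.
Mei did not control Everline before and does after, so the clause is triggered.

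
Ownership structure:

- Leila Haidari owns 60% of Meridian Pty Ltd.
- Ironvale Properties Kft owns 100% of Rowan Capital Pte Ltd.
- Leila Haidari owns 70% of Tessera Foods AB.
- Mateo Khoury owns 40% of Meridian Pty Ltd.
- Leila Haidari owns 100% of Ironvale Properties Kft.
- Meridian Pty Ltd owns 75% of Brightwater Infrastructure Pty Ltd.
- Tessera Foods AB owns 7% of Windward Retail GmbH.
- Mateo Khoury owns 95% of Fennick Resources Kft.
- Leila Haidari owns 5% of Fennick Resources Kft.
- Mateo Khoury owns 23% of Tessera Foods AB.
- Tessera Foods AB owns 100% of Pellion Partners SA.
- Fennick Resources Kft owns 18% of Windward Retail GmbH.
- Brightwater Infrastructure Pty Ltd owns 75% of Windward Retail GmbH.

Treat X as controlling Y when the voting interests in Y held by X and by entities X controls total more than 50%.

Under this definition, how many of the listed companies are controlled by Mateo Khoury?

1

Mateo holds 95% of Fennick, so Mateo controls Fennick.
No other company's threshold is met.
Mateo controls 1 company.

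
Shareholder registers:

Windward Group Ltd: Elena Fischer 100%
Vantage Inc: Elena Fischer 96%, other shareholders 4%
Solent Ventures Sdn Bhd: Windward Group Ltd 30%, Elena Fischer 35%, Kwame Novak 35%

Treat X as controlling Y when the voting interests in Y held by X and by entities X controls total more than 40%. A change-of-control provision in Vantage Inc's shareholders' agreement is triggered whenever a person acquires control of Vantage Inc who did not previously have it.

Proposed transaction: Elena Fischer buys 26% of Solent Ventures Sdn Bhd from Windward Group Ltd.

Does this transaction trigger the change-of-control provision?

No

The purchase adds only to Elena's holdings (Windward's stake shrinks), so Elena is the only person who could newly come to control Vantage.
Elena holds 96% of Vantage, so Elena controls Vantage.
So Elena already controls Vantage before the transaction.
After the purchase, Elena's direct stake in Solent rises to 35% + 26% = 61%, and Windward's stake falls to 4%.
Elena controlled Vantage already, so this is not a new person acquiring control; every other person's position is unchanged or reduced.
No new person acquires control, so the clause is not triggered.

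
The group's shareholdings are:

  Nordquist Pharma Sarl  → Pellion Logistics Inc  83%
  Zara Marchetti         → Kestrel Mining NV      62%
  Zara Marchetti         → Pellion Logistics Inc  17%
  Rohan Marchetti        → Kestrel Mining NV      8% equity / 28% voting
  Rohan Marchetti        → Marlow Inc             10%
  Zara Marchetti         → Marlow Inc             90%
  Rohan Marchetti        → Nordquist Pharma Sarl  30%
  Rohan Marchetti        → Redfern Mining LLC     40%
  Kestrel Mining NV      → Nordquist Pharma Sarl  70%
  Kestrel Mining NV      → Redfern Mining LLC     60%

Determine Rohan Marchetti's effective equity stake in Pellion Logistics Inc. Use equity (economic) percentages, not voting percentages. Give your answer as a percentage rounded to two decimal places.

Rohan reaches Pellion along 2 paths.
Via Kestrel → Nordquist: 8% × 70% × 83% = 4.648%.
Via Nordquist: 30% × 83% = 24.9%.
Total: 4.648% + 24.9% = 29.548%.
Rounded: 29.55%.

29.55%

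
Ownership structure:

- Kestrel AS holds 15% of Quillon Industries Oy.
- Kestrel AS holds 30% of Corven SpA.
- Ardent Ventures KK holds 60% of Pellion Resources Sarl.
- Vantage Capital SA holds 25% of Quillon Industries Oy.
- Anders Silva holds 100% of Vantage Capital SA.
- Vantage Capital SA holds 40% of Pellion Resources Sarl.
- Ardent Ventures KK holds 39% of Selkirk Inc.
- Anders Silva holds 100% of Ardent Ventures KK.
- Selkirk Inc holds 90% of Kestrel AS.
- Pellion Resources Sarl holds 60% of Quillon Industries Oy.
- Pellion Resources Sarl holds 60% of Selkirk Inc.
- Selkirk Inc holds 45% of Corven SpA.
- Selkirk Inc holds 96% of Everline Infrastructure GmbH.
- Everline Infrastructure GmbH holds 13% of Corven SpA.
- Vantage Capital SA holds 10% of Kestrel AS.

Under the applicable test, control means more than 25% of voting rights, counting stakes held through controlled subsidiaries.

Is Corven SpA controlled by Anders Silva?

Yes

Anders holds 100% of Vantage, so Anders controls Vantage.
Anders holds 100% of Ardent, so Anders controls Ardent.
Vantage and Ardent together hold 40% + 60% = 100% of Pellion, so Anders controls Pellion.
Pellion and Ardent together hold 60% + 39% = 99% of Selkirk, so Anders controls Selkirk.
Vantage and Selkirk together hold 10% + 90% = 100% of Kestrel, so Anders controls Kestrel.
Selkirk holds 96% of Everline, so Anders controls Everline.
Kestrel and Everline and Selkirk together hold 30% + 13% + 45% = 88% of Corven, so Anders controls Corven.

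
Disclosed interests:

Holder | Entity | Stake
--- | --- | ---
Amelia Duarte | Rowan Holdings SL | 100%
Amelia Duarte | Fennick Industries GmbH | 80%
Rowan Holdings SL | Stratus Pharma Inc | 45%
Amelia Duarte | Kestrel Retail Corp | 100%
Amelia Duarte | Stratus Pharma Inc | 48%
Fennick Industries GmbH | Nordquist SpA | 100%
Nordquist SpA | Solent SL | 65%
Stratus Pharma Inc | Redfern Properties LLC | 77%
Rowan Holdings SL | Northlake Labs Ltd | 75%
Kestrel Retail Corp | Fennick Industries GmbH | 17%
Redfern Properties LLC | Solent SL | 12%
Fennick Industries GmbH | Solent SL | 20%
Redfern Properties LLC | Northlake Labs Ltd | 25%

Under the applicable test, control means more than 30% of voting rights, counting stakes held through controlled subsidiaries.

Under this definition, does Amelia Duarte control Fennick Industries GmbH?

Yes

Amelia holds 100% of Kestrel, so Amelia controls Kestrel.
Kestrel and Amelia together hold 17% + 80% = 97% of Fennick, so Amelia controls Fennick.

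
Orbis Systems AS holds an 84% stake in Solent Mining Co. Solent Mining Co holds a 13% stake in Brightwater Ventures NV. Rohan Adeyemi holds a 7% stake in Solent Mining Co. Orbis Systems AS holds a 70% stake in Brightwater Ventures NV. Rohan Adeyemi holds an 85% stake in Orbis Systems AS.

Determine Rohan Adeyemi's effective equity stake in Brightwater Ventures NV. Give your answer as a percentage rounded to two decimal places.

Rohan reaches Brightwater along 3 paths.
Via Orbis: 85% × 70% = 59.5%.
Via Orbis → Solent: 85% × 84% × 13% = 9.282%.
Via Solent: 7% × 13% = 0.91%.
Total: 59.5% + 9.282% + 0.91% = 69.692%.
Rounded: 69.69%.

69.69%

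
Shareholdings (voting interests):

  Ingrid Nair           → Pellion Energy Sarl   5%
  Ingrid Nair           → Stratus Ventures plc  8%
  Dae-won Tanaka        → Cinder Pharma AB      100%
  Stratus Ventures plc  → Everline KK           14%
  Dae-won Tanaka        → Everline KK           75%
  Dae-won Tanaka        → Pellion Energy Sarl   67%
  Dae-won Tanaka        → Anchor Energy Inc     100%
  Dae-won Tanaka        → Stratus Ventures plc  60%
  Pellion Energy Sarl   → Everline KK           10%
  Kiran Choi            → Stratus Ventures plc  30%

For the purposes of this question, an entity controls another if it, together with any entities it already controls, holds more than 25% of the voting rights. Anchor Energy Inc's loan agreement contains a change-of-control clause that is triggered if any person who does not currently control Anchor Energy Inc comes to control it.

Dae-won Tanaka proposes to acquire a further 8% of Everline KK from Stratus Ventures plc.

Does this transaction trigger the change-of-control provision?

The purchase adds only to Dae-won's holdings (Stratus's stake shrinks), so Dae-won is the only person who could newly come to control Anchor.
Dae-won holds 100% of Anchor, so Dae-won controls Anchor.
So Dae-won already controls Anchor before the transaction.
After the purchase, Dae-won's direct stake in Everline rises to 75% + 8% = 83%, and Stratus's stake falls to 6%.
Dae-won controlled Anchor already, so this is not a new person acquiring control; every other person's position is unchanged or reduced.
No new person acquires control, so the clause is not triggered.

No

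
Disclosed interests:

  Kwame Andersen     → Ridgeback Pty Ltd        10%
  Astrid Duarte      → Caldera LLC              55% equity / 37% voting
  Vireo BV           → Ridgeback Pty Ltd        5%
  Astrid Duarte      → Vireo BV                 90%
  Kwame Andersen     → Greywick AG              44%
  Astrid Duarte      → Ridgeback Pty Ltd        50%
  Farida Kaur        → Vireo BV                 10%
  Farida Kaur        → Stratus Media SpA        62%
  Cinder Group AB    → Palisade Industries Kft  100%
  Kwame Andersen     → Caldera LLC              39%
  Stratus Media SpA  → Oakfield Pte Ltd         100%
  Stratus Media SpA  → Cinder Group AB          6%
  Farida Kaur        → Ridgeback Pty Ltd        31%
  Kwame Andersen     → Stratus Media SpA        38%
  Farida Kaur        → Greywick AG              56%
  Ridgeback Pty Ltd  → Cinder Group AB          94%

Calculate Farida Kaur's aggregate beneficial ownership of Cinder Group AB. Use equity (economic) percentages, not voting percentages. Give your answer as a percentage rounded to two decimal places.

Farida reaches Cinder along 3 paths.
Via Ridgeback: 31% × 94% = 29.14%.
Via Vireo → Ridgeback: 10% × 5% × 94% = 0.47%.
Via Stratus: 62% × 6% = 3.72%.
Total: 29.14% + 0.47% + 3.72% = 33.33%.

33.33%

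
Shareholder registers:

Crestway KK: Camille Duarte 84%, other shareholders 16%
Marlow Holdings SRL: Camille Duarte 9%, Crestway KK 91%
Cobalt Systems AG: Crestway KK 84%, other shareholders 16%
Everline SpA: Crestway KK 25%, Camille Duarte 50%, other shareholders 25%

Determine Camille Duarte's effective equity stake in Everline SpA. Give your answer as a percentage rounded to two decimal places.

Camille reaches Everline along 2 paths.
Via Crestway: 84% × 25% = 21%.
Direct stake: 50% = 50%.
Total: 21% + 50% = 71%.
Rounded: 71.00%.

71.00%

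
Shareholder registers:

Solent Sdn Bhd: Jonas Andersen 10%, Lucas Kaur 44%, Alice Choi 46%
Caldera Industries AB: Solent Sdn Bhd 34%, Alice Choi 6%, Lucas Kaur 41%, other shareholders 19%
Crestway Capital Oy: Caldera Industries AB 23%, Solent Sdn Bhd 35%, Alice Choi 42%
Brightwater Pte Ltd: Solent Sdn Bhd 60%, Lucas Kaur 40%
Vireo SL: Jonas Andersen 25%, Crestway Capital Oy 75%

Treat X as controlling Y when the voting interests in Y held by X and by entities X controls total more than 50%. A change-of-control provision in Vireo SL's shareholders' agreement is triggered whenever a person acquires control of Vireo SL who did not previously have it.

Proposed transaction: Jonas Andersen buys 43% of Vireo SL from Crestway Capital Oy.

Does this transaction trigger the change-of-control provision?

The purchase adds only to Jonas's holdings (Crestway's stake shrinks), so Jonas is the only person who could newly come to control Vireo.
Jonas's largest direct stake is 25% in Vireo, which does not meet the threshold, so Jonas controls no company.
In Vireo, Jonas's side holds only 25%, not > 50%.
So before the transaction, Jonas does not control Vireo.
After the purchase, Jonas's direct stake in Vireo rises to 25% + 43% = 68%, and Crestway's stake falls to 32%.
Jonas holds 68% of Vireo, so Jonas controls Vireo.
Jonas did not control Vireo before and does after, so the clause is triggered.

Yes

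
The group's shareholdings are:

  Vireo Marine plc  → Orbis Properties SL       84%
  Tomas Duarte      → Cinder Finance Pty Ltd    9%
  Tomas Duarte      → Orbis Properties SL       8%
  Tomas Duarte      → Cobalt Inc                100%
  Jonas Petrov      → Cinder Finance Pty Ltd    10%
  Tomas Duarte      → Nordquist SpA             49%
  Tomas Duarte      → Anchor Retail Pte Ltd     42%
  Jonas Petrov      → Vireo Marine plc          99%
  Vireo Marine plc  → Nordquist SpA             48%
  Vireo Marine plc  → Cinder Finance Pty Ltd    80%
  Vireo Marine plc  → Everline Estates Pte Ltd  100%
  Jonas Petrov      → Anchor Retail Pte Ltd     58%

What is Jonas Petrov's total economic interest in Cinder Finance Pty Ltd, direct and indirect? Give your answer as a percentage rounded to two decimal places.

89.20%

Jonas reaches Cinder along 2 paths.
Direct stake: 10% = 10%.
Via Vireo: 99% × 80% = 79.2%.
Total: 10% + 79.2% = 89.2%.
Rounded: 89.20%.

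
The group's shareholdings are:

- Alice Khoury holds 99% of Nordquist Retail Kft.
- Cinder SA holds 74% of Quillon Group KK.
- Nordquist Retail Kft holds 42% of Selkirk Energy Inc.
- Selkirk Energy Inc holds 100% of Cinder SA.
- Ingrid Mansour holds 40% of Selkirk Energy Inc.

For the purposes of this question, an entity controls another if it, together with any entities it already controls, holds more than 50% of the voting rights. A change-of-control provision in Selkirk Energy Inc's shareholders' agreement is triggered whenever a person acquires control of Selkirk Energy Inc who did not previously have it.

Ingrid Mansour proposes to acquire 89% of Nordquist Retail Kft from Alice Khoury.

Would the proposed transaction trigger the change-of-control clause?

The purchase adds only to Ingrid's holdings (Alice's stake shrinks), so Ingrid is the only person who could newly come to control Selkirk.
Ingrid's largest direct stake is 40% in Selkirk, which does not meet the threshold, so Ingrid controls no company.
In Selkirk, Ingrid's side holds only 40%, not > 50%.
So before the transaction, Ingrid does not control Selkirk.
After the purchase, Ingrid holds 89% of Nordquist directly, and Alice's stake falls to 10%.
Ingrid holds 89% of Nordquist, so Ingrid controls Nordquist.
Ingrid and Nordquist together hold 40% + 42% = 82% of Selkirk, so Ingrid controls Selkirk.
Ingrid did not control Selkirk before and does after, so the clause is triggered.

Yes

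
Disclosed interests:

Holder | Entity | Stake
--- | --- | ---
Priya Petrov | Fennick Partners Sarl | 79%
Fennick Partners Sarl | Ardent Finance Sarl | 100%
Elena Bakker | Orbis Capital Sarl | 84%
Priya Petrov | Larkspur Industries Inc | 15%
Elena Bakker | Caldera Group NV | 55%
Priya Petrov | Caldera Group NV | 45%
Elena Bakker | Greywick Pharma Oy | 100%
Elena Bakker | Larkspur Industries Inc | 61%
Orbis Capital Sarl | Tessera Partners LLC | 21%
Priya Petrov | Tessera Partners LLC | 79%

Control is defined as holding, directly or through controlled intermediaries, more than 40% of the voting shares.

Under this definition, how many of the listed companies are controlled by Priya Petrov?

4

Priya holds 45% of Caldera, so Priya controls Caldera.
Priya holds 79% of Fennick, so Priya controls Fennick.
Fennick holds 100% of Ardent, so Priya controls Ardent.
Priya holds 79% of Tessera, so Priya controls Tessera.
No other company's threshold is met.
Priya controls 4 companies.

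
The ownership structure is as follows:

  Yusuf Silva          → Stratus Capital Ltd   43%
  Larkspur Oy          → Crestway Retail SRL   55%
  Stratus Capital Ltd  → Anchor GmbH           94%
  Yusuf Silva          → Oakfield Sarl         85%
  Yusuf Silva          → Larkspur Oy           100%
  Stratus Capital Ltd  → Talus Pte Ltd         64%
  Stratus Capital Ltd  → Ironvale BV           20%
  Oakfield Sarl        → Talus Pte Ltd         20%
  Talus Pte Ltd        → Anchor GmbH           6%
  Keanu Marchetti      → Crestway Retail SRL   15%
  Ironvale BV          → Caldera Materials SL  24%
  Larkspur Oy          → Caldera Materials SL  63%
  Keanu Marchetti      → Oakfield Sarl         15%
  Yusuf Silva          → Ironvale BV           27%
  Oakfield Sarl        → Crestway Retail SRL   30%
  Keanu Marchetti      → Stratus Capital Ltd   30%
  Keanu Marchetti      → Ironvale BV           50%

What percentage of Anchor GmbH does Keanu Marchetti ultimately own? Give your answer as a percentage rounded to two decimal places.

29.53%

Keanu reaches Anchor along 3 paths.
Via Stratus: 30% × 94% = 28.2%.
Via Stratus → Talus: 30% × 64% × 6% = 1.152%.
Via Oakfield → Talus: 15% × 20% × 6% = 0.18%.
Total: 28.2% + 1.152% + 0.18% = 29.532%.
Rounded: 29.53%.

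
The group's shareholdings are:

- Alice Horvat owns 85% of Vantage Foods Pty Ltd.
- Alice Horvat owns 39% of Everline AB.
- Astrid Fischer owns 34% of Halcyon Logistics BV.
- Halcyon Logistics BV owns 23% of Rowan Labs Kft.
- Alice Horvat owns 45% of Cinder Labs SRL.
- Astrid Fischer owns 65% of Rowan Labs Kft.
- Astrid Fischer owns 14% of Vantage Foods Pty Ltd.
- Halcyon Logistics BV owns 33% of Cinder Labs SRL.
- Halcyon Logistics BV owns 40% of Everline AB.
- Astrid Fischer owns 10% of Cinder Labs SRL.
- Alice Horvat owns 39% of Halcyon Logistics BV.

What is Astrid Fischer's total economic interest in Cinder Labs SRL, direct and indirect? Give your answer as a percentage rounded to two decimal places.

21.22%

Astrid reaches Cinder along 2 paths.
Direct stake: 10% = 10%.
Via Halcyon: 34% × 33% = 11.22%.
Total: 10% + 11.22% = 21.22%.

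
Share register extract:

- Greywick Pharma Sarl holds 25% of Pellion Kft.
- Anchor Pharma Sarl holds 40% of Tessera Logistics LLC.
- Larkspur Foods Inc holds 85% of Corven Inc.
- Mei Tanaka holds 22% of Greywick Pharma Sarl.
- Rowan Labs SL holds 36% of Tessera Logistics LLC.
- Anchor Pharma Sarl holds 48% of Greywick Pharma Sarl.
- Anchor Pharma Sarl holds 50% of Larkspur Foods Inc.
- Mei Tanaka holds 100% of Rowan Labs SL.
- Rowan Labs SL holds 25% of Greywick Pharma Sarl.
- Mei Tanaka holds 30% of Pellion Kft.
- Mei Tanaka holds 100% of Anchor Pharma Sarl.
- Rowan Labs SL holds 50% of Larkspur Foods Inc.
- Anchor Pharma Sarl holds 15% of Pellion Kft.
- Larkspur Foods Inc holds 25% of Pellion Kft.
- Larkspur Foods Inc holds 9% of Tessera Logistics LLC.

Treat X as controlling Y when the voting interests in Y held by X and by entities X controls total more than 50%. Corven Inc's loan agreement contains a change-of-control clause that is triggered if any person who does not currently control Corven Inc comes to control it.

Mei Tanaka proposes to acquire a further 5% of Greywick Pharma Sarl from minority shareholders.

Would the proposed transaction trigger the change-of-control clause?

The purchase changes only Mei's holdings, so Mei is the only person who could newly come to control Corven.
Mei holds 100% of Rowan, so Mei controls Rowan.
Mei holds 100% of Anchor, so Mei controls Anchor.
Rowan and Anchor together hold 50% + 50% = 100% of Larkspur, so Mei controls Larkspur.
Larkspur holds 85% of Corven, so Mei controls Corven.
So Mei already controls Corven before the transaction.
After the purchase, Mei's direct stake in Greywick rises to 22% + 5% = 27%.
Mei controlled Corven already, so this is not a new person acquiring control; every other person's position is unchanged or reduced.
No new person acquires control, so the clause is not triggered.

No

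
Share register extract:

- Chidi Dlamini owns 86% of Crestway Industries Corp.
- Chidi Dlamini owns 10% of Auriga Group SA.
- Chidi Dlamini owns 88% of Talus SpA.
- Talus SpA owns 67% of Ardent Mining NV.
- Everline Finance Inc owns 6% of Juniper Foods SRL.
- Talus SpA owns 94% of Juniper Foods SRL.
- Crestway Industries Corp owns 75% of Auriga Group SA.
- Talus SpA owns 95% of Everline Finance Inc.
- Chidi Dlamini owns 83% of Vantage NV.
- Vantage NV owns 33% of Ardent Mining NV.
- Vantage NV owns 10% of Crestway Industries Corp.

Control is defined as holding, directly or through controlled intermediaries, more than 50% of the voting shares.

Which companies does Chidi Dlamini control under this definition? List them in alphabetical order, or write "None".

Chidi holds 83% of Vantage, so Chidi controls Vantage.
Chidi holds 88% of Talus, so Chidi controls Talus.
Chidi and Vantage together hold 86% + 10% = 96% of Crestway, so Chidi controls Crestway.
Talus holds 95% of Everline, so Chidi controls Everline.
Everline and Talus together hold 6% + 94% = 100% of Juniper, so Chidi controls Juniper.
Talus and Vantage together hold 67% + 33% = 100% of Ardent, so Chidi controls Ardent.
Chidi and Crestway together hold 10% + 75% = 85% of Auriga, so Chidi controls Auriga.

Ardent Mining NV, Auriga Group SA, Crestway Industries Corp, Everline Finance Inc, Juniper Foods SRL, Talus SpA, Vantage NV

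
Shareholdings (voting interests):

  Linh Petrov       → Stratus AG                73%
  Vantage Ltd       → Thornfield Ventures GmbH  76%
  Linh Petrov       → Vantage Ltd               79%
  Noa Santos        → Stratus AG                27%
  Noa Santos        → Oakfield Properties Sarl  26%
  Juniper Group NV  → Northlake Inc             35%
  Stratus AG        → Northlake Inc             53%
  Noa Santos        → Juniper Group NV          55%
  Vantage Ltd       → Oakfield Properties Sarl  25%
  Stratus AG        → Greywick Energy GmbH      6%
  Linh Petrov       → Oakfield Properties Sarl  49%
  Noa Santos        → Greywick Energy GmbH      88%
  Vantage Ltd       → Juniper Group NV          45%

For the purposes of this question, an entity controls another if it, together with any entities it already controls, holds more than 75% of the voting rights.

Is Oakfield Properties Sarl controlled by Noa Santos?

Noa holds 88% of Greywick, so Noa controls Greywick.
In Oakfield, Noa's side holds only 26%, not > 75%.
So Noa does not control Oakfield.

No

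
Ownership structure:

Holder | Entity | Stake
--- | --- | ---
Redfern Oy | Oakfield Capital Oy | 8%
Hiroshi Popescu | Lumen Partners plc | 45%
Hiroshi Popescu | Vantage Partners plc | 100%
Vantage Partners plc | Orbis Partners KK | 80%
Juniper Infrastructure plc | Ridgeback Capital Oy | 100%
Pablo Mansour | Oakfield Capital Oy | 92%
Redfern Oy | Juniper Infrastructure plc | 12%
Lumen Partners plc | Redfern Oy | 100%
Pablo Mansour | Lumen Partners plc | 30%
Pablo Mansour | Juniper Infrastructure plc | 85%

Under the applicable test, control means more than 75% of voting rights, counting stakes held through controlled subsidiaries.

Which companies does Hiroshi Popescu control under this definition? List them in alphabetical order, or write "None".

Hiroshi holds 100% of Vantage, so Hiroshi controls Vantage.
Vantage holds 80% of Orbis, so Hiroshi controls Orbis.
No other company's threshold is met.

Orbis Partners KK, Vantage Partners plc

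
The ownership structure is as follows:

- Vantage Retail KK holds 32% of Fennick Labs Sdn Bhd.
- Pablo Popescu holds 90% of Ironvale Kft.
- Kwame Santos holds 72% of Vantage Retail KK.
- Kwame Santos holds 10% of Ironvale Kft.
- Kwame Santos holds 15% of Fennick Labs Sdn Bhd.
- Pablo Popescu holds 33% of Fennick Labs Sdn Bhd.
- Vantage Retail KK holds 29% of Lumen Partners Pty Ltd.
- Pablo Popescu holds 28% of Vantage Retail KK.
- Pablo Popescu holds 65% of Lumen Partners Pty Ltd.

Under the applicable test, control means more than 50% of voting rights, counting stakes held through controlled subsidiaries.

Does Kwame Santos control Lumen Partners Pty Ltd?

No

Kwame holds 72% of Vantage, so Kwame controls Vantage.
In Lumen, Kwame's side holds only 29%, not > 50%.
So Kwame does not control Lumen.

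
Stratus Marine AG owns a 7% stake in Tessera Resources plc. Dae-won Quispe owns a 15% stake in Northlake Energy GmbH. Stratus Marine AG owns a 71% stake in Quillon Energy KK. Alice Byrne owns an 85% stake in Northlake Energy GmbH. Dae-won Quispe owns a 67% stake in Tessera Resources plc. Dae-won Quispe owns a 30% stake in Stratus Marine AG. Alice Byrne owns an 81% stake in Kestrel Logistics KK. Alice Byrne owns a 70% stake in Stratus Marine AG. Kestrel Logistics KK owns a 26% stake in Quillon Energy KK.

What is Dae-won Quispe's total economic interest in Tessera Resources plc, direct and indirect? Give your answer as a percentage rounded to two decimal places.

69.10%

Dae-won reaches Tessera along 2 paths.
Direct stake: 67% = 67%.
Via Stratus: 30% × 7% = 2.1%.
Total: 67% + 2.1% = 69.1%.
Rounded: 69.10%.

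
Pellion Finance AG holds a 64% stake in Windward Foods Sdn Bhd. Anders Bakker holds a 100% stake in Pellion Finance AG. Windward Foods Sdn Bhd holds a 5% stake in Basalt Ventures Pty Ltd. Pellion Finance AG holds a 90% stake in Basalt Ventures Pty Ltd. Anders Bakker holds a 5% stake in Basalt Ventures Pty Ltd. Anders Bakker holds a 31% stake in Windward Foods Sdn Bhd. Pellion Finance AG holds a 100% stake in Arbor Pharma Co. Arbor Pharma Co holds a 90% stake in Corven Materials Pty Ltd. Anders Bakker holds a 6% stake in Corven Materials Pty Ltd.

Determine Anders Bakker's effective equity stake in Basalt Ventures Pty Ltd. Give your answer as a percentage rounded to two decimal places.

Anders reaches Basalt along 4 paths.
Via Pellion → Windward: 100% × 64% × 5% = 3.2%.
Via Windward: 31% × 5% = 1.55%.
Direct stake: 5% = 5%.
Via Pellion: 100% × 90% = 90%.
Total: 3.2% + 1.55% + 5% + 90% = 99.75%.

99.75%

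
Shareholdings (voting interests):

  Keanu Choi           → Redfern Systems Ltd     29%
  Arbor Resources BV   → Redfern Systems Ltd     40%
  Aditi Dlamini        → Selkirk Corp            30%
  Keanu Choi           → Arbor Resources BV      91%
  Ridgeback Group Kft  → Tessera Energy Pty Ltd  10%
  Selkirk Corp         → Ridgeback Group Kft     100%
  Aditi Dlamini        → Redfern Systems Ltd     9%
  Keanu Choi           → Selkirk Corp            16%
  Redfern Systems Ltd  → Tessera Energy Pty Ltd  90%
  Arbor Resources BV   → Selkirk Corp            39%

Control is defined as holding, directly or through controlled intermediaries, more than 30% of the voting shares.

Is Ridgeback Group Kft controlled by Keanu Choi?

Yes

Keanu holds 91% of Arbor, so Keanu controls Arbor.
Arbor and Keanu together hold 39% + 16% = 55% of Selkirk, so Keanu controls Selkirk.
Selkirk holds 100% of Ridgeback, so Keanu controls Ridgeback.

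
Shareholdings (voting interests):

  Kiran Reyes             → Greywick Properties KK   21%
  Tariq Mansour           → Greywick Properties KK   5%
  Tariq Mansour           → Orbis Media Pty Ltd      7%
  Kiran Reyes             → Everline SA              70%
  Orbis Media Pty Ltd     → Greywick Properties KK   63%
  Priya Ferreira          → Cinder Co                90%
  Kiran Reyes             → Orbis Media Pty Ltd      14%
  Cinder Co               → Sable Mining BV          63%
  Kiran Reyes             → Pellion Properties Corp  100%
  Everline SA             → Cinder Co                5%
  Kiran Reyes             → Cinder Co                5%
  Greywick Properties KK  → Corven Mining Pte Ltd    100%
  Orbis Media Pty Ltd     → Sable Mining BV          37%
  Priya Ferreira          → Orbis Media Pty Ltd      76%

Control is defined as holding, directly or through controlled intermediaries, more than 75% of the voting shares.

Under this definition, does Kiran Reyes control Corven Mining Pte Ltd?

No

Kiran holds 100% of Pellion, so Kiran controls Pellion.
Neither Kiran nor any entity Kiran controls holds any voting interest in Corven.
So Kiran does not control Corven.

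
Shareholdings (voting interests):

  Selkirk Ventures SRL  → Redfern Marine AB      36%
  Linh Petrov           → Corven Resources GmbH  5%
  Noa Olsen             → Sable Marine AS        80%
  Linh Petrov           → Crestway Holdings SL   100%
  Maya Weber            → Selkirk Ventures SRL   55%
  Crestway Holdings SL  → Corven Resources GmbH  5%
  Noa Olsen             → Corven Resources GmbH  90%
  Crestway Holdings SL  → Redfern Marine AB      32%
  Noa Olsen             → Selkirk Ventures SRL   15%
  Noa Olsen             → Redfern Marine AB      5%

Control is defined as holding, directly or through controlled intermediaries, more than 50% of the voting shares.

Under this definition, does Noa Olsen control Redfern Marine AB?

No

Noa holds 80% of Sable, so Noa controls Sable.
Noa holds 90% of Corven, so Noa controls Corven.
In Redfern, Noa's side holds only 5%, not > 50%.
So Noa does not control Redfern.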